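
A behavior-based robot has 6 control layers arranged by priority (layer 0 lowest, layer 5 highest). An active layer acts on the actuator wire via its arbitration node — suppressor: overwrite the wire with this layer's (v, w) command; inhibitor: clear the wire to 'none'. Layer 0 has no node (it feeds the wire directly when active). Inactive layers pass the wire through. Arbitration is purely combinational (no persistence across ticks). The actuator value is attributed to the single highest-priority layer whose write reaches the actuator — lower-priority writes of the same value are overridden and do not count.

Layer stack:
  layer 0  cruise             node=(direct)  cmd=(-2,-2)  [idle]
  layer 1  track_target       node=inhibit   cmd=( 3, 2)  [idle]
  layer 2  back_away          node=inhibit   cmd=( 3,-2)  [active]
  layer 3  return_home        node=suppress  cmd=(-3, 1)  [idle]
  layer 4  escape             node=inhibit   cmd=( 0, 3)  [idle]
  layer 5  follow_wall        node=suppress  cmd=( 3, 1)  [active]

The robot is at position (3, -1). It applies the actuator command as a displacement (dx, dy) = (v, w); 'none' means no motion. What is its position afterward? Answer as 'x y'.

6 0

layer 0 (cruise) idle — none
layer 1 (track_target) idle — unchanged: none
layer 2 (back_away) active — inhibits: none
layer 3 (return_home) idle — unchanged: none
layer 4 (escape) idle — unchanged: none
layer 5 (follow_wall) active — suppresses: (3, 1)
→ actuator (3, 1)
position: (3, -1) + (3, 1) = (6, 0)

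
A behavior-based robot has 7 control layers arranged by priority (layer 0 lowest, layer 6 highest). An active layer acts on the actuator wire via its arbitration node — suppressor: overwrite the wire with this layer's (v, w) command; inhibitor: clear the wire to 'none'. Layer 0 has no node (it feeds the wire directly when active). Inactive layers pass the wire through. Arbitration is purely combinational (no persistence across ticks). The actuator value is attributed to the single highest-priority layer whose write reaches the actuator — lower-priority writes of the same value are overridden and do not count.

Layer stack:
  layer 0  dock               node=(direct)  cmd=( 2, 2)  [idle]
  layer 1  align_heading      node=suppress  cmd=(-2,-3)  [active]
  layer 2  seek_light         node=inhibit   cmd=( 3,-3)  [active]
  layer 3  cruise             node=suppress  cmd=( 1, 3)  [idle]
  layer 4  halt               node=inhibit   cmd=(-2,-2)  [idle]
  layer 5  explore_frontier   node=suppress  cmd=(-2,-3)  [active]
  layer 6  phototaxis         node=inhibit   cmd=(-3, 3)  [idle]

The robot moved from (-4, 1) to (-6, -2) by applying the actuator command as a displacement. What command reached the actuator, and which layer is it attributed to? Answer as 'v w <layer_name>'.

displacement = (-6, -2) − (-4, 1) = (-2, -3)
L0 dock: idle → wire = none
L1 align_heading: active, suppressor → wire = (-2, -3)
L2 seek_light: active, inhibitor → wire = none
L3 cruise: idle → wire stays none
L4 halt: idle → wire stays none
L5 explore_frontier: active, suppressor → wire = (-2, -3)
L6 phototaxis: idle → wire stays (-2, -3)
actuator = (-2, -3) — from layer 5 (explore_frontier)

-2 -3 explore_frontier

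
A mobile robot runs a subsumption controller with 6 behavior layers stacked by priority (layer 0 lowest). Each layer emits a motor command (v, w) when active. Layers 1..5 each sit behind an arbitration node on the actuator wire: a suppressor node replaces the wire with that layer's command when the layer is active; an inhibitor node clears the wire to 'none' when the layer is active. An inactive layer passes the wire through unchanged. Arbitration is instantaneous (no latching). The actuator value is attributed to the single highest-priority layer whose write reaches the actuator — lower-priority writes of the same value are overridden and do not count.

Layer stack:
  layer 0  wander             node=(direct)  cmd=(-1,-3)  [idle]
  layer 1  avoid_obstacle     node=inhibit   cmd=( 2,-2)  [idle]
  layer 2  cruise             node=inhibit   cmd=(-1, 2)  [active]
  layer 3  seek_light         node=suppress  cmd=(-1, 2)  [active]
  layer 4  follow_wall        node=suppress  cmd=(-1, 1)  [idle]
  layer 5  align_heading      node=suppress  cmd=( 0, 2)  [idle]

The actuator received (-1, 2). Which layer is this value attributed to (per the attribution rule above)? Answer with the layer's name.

seek_light

layer 0 (wander) idle — none
layer 1 (avoid_obstacle) idle — unchanged: none
layer 2 (cruise) active — inhibits: none
layer 3 (seek_light) active — suppresses: (-1, 2)
layer 4 (follow_wall) idle — unchanged: (-1, 2)
layer 5 (align_heading) idle — unchanged: (-1, 2)
→ actuator (-1, 2)
last writer: layer 3 = seek_light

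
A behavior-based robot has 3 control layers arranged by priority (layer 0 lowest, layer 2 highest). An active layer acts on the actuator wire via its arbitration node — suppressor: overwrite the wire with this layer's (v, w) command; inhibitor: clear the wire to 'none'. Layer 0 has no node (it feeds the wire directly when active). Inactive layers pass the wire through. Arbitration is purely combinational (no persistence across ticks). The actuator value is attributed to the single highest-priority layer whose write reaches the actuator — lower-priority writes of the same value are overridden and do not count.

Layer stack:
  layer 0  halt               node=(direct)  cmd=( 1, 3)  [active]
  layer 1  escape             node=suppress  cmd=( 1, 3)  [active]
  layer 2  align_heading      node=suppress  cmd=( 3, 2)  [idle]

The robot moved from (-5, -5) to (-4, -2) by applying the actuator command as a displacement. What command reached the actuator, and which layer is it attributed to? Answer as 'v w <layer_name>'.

1 3 escape

displacement = (-4, -2) − (-5, -5) = (1, 3)
[0] halt on; wire := (1, 3)
[1] escape on (suppress); wire := (1, 3)
[2] align_heading off; pass (1, 3)
output (1, 3) — from layer 1 (escape)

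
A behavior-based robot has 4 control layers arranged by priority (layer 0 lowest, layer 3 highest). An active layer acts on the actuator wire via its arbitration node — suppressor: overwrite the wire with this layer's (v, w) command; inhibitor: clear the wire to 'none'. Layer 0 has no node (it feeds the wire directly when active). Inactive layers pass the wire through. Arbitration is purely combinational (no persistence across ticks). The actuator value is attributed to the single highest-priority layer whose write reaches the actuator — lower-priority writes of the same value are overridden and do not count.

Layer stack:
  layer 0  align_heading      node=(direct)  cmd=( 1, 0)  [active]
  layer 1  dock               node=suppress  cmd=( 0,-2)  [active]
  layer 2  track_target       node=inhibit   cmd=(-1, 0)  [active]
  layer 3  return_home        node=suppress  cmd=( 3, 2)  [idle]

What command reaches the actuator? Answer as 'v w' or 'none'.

layer 0 (align_heading) active — direct: (1, 0)
layer 1 (dock) active — suppresses: (0, -2)
layer 2 (track_target) active — inhibits: none
layer 3 (return_home) idle — unchanged: none
→ actuator none

none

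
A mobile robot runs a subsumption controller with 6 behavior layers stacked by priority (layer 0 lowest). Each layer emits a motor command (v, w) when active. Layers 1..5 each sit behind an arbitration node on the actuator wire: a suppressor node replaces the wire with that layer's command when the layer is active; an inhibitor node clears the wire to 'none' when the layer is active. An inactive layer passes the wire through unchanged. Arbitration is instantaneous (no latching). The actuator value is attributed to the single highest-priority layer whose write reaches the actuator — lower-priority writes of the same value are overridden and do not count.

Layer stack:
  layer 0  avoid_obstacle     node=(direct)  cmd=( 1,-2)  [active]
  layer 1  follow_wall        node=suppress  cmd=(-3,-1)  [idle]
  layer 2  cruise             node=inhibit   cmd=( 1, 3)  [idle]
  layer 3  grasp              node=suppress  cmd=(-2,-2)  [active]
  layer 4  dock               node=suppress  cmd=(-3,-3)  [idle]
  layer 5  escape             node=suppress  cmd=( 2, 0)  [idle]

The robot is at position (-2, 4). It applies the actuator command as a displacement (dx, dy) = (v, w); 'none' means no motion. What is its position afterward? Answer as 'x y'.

layer 0 (avoid_obstacle) active — direct: (1, -2)
layer 1 (follow_wall) idle — unchanged: (1, -2)
layer 2 (cruise) idle — unchanged: (1, -2)
layer 3 (grasp) active — suppresses: (-2, -2)
layer 4 (dock) idle — unchanged: (-2, -2)
layer 5 (escape) idle — unchanged: (-2, -2)
→ actuator (-2, -2)
position: (-2, 4) + (-2, -2) = (-4, 2)

-4 2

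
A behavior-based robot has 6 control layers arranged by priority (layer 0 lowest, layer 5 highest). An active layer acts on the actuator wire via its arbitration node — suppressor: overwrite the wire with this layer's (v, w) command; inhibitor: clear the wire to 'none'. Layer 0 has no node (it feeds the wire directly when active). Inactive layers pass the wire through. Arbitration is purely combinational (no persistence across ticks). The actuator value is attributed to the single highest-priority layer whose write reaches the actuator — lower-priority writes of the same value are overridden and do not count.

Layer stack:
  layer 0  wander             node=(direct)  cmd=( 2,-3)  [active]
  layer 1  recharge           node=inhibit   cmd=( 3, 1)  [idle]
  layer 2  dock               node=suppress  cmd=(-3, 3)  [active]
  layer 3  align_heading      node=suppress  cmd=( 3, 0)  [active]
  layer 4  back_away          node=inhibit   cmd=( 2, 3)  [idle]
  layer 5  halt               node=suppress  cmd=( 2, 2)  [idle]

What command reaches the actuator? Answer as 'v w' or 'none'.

3 0

layer 0 (wander) active — direct: (2, -3)
layer 1 (recharge) idle — unchanged: (2, -3)
layer 2 (dock) active — suppresses: (-3, 3)
layer 3 (align_heading) active — suppresses: (3, 0)
layer 4 (back_away) idle — unchanged: (3, 0)
layer 5 (halt) idle — unchanged: (3, 0)
→ actuator (3, 0)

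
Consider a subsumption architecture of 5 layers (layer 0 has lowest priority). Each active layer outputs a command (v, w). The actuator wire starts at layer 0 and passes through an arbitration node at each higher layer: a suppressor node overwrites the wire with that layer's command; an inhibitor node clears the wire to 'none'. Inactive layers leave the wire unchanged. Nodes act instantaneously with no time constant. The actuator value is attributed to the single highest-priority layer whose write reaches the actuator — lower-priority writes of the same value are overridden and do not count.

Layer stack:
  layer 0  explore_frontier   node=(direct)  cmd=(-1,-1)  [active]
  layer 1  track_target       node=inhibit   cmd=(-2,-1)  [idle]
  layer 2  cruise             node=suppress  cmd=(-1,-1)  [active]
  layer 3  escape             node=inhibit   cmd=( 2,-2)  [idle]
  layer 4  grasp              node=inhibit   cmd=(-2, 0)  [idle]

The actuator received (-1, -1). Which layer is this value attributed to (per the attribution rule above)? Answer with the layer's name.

cruise

layer 0 (explore_frontier) active — direct: (-1, -1)
layer 1 (track_target) idle — unchanged: (-1, -1)
layer 2 (cruise) active — suppresses: (-1, -1)
layer 3 (escape) idle — unchanged: (-1, -1)
layer 4 (grasp) idle — unchanged: (-1, -1)
→ actuator (-1, -1)
last writer: layer 2 = cruise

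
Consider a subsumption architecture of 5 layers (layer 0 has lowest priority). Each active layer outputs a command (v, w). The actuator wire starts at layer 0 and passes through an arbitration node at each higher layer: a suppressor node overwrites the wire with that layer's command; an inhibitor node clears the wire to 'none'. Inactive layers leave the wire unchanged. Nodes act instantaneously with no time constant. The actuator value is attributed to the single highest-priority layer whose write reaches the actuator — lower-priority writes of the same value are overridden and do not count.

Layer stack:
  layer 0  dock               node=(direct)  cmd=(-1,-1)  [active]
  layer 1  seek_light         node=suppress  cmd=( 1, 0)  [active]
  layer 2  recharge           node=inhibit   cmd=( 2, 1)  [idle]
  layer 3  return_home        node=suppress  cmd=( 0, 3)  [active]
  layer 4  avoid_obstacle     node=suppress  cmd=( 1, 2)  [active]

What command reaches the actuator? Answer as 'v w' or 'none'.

1 2

layer 0 (dock) active — direct: (-1, -1)
layer 1 (seek_light) active — suppresses: (1, 0)
layer 2 (recharge) idle — unchanged: (1, 0)
layer 3 (return_home) active — suppresses: (0, 3)
layer 4 (avoid_obstacle) active — suppresses: (1, 2)
→ actuator (1, 2)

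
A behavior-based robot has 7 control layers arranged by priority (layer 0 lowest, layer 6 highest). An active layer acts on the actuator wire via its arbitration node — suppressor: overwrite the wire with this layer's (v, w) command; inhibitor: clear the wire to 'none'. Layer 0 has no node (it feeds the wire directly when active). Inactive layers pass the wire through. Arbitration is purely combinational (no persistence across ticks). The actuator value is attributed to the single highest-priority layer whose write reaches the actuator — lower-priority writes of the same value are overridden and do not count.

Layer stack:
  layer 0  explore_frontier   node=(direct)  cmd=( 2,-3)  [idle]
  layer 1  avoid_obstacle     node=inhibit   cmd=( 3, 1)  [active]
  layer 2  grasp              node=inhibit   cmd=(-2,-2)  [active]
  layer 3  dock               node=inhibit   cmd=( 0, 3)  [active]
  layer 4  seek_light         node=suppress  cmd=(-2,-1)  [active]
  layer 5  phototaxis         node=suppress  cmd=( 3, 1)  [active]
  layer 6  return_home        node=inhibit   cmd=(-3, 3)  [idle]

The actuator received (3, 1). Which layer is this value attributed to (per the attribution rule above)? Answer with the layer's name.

phototaxis

[0] explore_frontier off; wire := none
[1] avoid_obstacle on (inhibit); wire := none
[2] grasp on (inhibit); wire := none
[3] dock on (inhibit); wire := none
[4] seek_light on (suppress); wire := (-2, -1)
[5] phototaxis on (suppress); wire := (3, 1)
[6] return_home off; pass (3, 1)
output (3, 1)
last writer: layer 5 = phototaxis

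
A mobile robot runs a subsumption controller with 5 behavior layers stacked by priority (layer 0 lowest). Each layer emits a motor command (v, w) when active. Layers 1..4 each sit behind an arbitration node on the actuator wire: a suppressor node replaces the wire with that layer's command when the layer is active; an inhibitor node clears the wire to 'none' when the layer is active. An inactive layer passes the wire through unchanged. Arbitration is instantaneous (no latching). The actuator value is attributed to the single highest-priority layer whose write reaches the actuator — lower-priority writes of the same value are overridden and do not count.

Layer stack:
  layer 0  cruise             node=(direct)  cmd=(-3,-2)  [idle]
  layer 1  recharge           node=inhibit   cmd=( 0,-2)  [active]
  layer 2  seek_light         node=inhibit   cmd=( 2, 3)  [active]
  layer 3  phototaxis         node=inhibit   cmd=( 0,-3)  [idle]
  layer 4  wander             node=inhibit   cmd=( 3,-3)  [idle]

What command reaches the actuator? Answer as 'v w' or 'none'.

L0 cruise: idle → wire = none
L1 recharge: active, inhibitor → wire = none
L2 seek_light: active, inhibitor → wire = none
L3 phototaxis: idle → wire stays none
L4 wander: idle → wire stays none
actuator = none

none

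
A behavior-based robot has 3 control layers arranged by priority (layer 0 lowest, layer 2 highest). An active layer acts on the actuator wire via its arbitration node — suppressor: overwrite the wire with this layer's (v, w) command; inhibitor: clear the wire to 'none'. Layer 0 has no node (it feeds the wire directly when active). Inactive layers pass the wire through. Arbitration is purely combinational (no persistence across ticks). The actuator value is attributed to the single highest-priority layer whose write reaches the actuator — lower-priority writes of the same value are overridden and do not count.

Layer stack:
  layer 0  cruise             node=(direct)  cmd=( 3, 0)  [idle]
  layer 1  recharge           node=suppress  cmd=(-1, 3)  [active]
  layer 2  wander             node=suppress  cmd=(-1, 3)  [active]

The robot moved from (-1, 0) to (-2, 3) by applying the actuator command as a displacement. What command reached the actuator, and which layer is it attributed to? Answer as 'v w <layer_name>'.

-1 3 wander

displacement = (-2, 3) − (-1, 0) = (-1, 3)
L0 cruise: idle → wire = none
L1 recharge: active, suppressor → wire = (-1, 3)
L2 wander: active, suppressor → wire = (-1, 3)
actuator = (-1, 3) — from layer 2 (wander)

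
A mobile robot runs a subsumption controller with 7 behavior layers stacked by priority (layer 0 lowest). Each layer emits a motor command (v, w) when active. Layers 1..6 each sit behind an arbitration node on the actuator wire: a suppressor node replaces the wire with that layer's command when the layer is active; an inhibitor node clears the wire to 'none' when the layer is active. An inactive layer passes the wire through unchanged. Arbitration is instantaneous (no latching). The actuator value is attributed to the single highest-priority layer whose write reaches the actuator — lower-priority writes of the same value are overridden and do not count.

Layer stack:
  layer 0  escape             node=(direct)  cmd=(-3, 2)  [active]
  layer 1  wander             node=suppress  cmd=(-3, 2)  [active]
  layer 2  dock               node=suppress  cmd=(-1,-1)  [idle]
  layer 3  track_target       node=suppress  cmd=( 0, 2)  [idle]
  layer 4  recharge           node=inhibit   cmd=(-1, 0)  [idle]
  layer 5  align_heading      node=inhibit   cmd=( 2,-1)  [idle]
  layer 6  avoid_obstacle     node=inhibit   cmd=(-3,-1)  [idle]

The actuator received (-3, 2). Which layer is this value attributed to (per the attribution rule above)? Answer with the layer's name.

L0 escape: active, feeds wire = (-3, 2)
L1 wander: active, suppressor → wire = (-3, 2)
L2 dock: idle → wire stays (-3, 2)
L3 track_target: idle → wire stays (-3, 2)
L4 recharge: idle → wire stays (-3, 2)
L5 align_heading: idle → wire stays (-3, 2)
L6 avoid_obstacle: idle → wire stays (-3, 2)
actuator = (-3, 2)
last writer: layer 1 = wander

wander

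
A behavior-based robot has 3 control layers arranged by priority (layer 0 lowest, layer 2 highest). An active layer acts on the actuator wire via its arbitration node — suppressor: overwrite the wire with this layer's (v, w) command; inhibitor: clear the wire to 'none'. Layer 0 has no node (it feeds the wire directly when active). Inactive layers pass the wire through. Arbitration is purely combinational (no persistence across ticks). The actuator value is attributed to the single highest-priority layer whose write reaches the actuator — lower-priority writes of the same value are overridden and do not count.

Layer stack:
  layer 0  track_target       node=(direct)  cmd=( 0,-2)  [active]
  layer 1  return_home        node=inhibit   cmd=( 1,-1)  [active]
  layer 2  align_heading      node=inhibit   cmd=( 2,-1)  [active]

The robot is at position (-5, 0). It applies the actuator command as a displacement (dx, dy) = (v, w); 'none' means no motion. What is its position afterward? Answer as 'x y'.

-5 0

L0 track_target: active, feeds wire = (0, -2)
L1 return_home: active, inhibitor → wire = none
L2 align_heading: active, inhibitor → wire = none
actuator = none
position: (-5, 0) + none = (-5, 0)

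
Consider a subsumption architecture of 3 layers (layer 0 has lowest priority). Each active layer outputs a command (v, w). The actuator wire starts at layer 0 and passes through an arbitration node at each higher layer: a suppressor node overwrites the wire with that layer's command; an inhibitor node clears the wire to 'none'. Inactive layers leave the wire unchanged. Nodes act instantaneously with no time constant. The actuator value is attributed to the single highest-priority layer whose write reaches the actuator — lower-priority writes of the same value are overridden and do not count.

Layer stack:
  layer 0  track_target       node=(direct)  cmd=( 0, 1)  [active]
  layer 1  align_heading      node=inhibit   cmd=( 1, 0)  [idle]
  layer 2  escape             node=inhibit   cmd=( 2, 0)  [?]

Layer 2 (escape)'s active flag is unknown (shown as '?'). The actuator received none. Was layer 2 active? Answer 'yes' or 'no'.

yes

If layer 2 is active=yes:
  actuator would be none
If layer 2 is active=no:
  actuator would be (0, 1)
Observed none, so layer 2 was active.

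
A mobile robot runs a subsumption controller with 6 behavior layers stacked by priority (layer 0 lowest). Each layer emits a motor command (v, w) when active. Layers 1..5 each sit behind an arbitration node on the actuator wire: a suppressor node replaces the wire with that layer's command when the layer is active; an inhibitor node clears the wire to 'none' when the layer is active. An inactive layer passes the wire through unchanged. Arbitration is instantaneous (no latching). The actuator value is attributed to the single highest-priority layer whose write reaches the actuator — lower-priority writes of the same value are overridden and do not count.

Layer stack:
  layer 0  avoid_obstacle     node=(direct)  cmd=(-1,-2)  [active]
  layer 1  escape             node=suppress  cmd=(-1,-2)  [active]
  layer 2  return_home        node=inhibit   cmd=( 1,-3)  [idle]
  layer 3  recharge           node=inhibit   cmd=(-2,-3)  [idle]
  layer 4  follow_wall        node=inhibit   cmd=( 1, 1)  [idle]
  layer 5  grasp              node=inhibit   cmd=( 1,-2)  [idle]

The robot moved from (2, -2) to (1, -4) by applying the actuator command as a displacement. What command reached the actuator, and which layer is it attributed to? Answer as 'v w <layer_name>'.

displacement = (1, -4) − (2, -2) = (-1, -2)
[0] avoid_obstacle on; wire := (-1, -2)
[1] escape on (suppress); wire := (-1, -2)
[2] return_home off; pass (-1, -2)
[3] recharge off; pass (-1, -2)
[4] follow_wall off; pass (-1, -2)
[5] grasp off; pass (-1, -2)
output (-1, -2) — from layer 1 (escape)

-1 -2 escape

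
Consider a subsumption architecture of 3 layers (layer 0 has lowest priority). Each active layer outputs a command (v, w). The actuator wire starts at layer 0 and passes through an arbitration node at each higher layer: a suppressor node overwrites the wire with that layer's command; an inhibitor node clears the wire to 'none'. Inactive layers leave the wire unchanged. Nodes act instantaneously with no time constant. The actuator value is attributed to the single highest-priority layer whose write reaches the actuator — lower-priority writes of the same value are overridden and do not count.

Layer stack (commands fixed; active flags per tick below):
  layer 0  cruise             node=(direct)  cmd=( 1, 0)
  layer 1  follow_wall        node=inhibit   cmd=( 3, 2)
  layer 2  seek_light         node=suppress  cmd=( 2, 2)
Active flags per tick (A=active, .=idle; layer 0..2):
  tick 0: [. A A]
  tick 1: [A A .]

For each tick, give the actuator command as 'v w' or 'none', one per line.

tick 0:
  layer 0 (cruise) idle — none
  layer 1 (follow_wall) active — inhibits: none
  layer 2 (seek_light) active — suppresses: (2, 2)
  → actuator (2, 2)
tick 1:
  layer 0 (cruise) active — direct: (1, 0)
  layer 1 (follow_wall) active — inhibits: none
  layer 2 (seek_light) idle — unchanged: none
  → actuator none

2 2
none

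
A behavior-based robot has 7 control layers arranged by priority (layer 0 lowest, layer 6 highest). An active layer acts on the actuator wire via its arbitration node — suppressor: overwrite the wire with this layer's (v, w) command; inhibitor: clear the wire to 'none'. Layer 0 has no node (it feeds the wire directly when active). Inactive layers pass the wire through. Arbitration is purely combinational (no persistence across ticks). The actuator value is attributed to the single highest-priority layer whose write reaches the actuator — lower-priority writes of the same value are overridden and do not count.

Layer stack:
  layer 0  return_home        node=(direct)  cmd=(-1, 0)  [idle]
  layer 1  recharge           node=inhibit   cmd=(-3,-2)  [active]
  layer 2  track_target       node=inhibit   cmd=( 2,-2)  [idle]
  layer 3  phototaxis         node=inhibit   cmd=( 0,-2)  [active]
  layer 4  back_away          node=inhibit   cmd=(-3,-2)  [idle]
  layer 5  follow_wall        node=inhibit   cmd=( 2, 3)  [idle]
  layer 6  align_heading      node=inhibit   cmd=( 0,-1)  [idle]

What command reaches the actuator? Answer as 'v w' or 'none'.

none

L0 return_home: idle → wire = none
L1 recharge: active, inhibitor → wire = none
L2 track_target: idle → wire stays none
L3 phototaxis: active, inhibitor → wire = none
L4 back_away: idle → wire stays none
L5 follow_wall: idle → wire stays none
L6 align_heading: idle → wire stays none
actuator = none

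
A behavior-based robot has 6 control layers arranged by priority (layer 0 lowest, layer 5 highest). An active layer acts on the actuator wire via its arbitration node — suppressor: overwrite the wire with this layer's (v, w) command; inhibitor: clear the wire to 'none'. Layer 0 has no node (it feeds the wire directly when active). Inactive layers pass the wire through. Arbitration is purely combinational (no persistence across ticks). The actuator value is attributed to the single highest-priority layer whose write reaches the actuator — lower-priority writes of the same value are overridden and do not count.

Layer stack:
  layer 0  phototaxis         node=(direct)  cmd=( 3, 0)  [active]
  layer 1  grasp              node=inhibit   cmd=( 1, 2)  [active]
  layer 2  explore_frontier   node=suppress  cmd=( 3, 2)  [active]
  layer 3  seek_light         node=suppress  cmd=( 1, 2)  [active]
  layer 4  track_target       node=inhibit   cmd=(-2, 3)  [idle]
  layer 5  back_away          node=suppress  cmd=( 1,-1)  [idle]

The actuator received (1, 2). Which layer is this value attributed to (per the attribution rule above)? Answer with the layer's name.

seek_light

layer 0 (phototaxis) active — direct: (3, 0)
layer 1 (grasp) active — inhibits: none
layer 2 (explore_frontier) active — suppresses: (3, 2)
layer 3 (seek_light) active — suppresses: (1, 2)
layer 4 (track_target) idle — unchanged: (1, 2)
layer 5 (back_away) idle — unchanged: (1, 2)
→ actuator (1, 2)
last writer: layer 3 = seek_light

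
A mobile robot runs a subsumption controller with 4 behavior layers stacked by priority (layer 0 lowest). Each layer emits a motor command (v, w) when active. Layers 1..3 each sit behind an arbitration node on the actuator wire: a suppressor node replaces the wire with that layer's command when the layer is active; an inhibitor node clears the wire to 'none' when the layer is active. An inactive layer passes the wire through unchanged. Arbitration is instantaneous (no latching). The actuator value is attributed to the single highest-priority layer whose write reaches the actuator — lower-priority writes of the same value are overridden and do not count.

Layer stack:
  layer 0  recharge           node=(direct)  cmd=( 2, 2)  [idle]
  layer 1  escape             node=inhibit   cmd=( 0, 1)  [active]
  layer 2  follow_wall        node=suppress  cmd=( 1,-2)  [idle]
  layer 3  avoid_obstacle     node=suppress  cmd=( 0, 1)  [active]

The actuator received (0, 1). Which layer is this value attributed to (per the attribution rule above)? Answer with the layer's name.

avoid_obstacle

L0 recharge: idle → wire = none
L1 escape: active, inhibitor → wire = none
L2 follow_wall: idle → wire stays none
L3 avoid_obstacle: active, suppressor → wire = (0, 1)
actuator = (0, 1)
last writer: layer 3 = avoid_obstacle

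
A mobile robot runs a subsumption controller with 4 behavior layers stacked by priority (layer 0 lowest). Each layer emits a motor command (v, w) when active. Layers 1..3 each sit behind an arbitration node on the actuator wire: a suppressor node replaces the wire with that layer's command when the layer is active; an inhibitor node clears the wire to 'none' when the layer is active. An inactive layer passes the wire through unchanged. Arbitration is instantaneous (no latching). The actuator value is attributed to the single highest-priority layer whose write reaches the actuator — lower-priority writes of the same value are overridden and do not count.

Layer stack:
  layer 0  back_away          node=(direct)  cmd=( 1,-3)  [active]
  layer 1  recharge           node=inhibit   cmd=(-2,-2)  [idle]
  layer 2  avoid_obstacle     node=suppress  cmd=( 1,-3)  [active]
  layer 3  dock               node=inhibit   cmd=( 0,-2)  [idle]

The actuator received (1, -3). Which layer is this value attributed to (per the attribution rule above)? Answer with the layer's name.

[0] back_away on; wire := (1, -3)
[1] recharge off; pass (1, -3)
[2] avoid_obstacle on (suppress); wire := (1, -3)
[3] dock off; pass (1, -3)
output (1, -3)
last writer: layer 2 = avoid_obstacle

avoid_obstacle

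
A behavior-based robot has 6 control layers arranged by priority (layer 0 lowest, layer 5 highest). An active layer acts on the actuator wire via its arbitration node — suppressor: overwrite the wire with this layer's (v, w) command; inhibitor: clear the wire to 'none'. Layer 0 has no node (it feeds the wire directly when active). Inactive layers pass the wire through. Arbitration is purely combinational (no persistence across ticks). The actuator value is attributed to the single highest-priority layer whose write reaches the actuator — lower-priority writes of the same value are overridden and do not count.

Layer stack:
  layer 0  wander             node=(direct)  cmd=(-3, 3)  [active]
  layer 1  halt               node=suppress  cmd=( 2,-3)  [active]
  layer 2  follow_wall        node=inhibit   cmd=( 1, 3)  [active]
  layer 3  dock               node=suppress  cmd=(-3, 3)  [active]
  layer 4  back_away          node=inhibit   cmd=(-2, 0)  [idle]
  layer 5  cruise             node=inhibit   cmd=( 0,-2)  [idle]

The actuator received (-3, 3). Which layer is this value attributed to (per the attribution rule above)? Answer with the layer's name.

L0 wander: active, feeds wire = (-3, 3)
L1 halt: active, suppressor → wire = (2, -3)
L2 follow_wall: active, inhibitor → wire = none
L3 dock: active, suppressor → wire = (-3, 3)
L4 back_away: idle → wire stays (-3, 3)
L5 cruise: idle → wire stays (-3, 3)
actuator = (-3, 3)
last writer: layer 3 = dock

dock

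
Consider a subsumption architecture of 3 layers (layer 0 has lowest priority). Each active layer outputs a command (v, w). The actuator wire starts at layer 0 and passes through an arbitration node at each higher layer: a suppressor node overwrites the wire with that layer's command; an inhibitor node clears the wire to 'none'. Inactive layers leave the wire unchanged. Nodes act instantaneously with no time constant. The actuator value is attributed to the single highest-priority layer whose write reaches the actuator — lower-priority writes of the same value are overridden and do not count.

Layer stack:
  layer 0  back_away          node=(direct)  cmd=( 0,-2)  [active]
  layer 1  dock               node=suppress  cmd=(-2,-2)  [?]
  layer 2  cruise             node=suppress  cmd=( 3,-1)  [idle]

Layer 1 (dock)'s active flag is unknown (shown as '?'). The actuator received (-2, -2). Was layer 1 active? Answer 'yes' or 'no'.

yes

If layer 1 is active=yes:
  actuator would be (-2, -2)
If layer 1 is active=no:
  actuator would be (0, -2)
Observed (-2, -2), so layer 1 was active.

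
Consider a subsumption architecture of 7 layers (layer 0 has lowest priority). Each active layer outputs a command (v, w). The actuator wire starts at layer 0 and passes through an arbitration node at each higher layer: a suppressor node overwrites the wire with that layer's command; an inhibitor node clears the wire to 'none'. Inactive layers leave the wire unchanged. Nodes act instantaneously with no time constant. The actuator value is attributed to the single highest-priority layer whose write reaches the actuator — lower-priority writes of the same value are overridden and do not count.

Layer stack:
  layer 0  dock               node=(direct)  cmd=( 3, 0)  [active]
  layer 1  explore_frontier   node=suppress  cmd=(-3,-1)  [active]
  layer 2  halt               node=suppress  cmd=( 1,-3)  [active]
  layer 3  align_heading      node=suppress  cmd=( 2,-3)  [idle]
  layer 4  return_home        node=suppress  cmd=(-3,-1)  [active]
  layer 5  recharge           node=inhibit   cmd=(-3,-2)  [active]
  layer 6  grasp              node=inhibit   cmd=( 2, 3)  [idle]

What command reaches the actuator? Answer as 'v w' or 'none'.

[0] dock on; wire := (3, 0)
[1] explore_frontier on (suppress); wire := (-3, -1)
[2] halt on (suppress); wire := (1, -3)
[3] align_heading off; pass (1, -3)
[4] return_home on (suppress); wire := (-3, -1)
[5] recharge on (inhibit); wire := none
[6] grasp off; pass none
output none

none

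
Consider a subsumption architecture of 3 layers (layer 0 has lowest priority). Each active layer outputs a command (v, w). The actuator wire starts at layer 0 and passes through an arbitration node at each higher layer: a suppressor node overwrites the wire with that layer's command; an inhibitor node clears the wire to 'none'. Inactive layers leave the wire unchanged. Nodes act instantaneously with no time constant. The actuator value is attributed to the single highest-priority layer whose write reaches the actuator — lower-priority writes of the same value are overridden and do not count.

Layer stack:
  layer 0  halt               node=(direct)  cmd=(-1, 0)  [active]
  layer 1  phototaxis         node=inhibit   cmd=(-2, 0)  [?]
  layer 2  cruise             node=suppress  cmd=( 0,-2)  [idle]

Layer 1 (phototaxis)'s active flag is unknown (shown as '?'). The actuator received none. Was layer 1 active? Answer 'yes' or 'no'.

yes

If layer 1 is active=yes:
  actuator would be none
If layer 1 is active=no:
  actuator would be (-1, 0)
Observed none, so layer 1 was active.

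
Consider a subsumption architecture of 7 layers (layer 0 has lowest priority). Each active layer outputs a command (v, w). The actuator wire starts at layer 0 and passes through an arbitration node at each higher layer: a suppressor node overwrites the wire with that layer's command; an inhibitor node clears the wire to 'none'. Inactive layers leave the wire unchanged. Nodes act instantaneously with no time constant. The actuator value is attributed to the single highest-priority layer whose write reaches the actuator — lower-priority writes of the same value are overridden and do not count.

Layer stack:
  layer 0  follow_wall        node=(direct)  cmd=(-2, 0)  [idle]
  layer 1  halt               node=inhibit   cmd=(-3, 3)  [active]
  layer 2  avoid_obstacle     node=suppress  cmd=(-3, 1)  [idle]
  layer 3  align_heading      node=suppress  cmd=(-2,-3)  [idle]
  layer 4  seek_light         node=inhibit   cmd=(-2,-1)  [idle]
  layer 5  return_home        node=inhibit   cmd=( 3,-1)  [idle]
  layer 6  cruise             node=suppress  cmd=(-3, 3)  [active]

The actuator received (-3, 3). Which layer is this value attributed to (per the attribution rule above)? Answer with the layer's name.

cruise

L0 follow_wall: idle → wire = none
L1 halt: active, inhibitor → wire = none
L2 avoid_obstacle: idle → wire stays none
L3 align_heading: idle → wire stays none
L4 seek_light: idle → wire stays none
L5 return_home: idle → wire stays none
L6 cruise: active, suppressor → wire = (-3, 3)
actuator = (-3, 3)
last writer: layer 6 = cruise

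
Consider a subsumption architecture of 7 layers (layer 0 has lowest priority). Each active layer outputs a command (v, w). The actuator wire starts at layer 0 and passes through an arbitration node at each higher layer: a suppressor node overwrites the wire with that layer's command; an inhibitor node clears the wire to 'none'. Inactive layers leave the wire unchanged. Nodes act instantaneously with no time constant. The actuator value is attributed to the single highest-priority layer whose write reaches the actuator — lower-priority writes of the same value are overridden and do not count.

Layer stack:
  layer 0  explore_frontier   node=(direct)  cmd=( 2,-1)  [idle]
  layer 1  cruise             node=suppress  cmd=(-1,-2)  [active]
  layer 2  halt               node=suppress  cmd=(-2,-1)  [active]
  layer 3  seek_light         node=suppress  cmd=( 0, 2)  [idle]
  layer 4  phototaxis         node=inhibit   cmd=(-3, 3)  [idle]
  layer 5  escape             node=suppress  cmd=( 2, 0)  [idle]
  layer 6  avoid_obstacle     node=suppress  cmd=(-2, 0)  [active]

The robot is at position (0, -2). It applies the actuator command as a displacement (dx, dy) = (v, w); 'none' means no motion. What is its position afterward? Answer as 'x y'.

-2 -2

layer 0 (explore_frontier) idle — none
layer 1 (cruise) active — suppresses: (-1, -2)
layer 2 (halt) active — suppresses: (-2, -1)
layer 3 (seek_light) idle — unchanged: (-2, -1)
layer 4 (phototaxis) idle — unchanged: (-2, -1)
layer 5 (escape) idle — unchanged: (-2, -1)
layer 6 (avoid_obstacle) active — suppresses: (-2, 0)
→ actuator (-2, 0)
position: (0, -2) + (-2, 0) = (-2, -2)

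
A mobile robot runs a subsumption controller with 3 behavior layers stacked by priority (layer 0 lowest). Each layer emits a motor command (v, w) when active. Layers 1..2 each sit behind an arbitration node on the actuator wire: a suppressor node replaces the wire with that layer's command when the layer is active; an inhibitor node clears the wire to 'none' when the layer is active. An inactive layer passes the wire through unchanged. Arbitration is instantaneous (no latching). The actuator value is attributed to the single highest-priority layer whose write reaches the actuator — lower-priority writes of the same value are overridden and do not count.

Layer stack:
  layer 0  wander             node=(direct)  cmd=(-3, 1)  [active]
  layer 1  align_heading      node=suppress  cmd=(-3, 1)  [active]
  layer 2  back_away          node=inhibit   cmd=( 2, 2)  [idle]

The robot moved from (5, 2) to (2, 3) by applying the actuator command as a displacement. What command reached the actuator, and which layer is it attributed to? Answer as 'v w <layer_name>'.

-3 1 align_heading

displacement = (2, 3) − (5, 2) = (-3, 1)
L0 wander: active, feeds wire = (-3, 1)
L1 align_heading: active, suppressor → wire = (-3, 1)
L2 back_away: idle → wire stays (-3, 1)
actuator = (-3, 1) — from layer 1 (align_heading)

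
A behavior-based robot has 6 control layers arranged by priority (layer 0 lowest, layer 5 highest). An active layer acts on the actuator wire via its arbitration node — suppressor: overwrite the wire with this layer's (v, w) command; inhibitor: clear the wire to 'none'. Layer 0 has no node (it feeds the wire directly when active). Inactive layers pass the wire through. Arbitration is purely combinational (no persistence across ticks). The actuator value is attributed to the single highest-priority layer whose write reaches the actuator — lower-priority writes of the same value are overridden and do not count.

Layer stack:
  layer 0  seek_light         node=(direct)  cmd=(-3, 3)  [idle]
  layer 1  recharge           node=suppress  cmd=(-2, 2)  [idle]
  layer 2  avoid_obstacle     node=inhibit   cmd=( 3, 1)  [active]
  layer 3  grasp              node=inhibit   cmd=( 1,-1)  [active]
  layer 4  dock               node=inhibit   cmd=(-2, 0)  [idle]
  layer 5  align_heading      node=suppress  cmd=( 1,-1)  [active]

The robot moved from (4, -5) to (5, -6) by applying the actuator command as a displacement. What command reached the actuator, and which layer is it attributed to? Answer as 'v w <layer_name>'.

displacement = (5, -6) − (4, -5) = (1, -1)
layer 0 (seek_light) idle — none
layer 1 (recharge) idle — unchanged: none
layer 2 (avoid_obstacle) active — inhibits: none
layer 3 (grasp) active — inhibits: none
layer 4 (dock) idle — unchanged: none
layer 5 (align_heading) active — suppresses: (1, -1)
→ actuator (1, -1) — from layer 5 (align_heading)

1 -1 align_heading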